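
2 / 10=1 / 5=0.20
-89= -89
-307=-307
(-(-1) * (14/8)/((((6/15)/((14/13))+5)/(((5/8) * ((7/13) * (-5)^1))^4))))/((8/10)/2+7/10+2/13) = 1148916015625/551525318656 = 2.08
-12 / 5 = -2.40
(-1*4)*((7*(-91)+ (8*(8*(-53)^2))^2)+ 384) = -129277639692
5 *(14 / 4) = 35 / 2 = 17.50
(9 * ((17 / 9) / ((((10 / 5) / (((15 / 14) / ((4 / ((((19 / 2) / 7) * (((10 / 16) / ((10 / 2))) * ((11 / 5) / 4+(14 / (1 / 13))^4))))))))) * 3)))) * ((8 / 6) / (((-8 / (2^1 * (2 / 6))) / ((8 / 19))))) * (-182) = 4849621244351 / 4032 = 1202783046.71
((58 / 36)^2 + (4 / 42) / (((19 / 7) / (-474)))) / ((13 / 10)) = -432025 / 40014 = -10.80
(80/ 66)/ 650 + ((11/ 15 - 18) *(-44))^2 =18571240748/ 32175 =577194.74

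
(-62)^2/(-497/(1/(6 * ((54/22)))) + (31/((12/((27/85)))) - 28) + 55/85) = -14376560/27473991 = -0.52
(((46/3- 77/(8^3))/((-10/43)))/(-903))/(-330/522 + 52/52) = 676309/3440640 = 0.20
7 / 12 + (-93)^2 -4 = 103747 / 12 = 8645.58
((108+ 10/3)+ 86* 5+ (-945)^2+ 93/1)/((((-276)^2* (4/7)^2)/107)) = 7028183827/1828224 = 3844.27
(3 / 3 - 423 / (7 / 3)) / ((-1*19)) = 1262 / 133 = 9.49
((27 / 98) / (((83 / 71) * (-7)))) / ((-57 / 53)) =33867 / 1081822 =0.03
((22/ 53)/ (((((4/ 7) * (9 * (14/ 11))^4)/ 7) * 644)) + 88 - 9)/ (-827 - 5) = -27739902282395/ 292146817277952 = -0.09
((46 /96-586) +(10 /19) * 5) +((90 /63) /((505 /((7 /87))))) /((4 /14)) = -519013209 /890416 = -582.89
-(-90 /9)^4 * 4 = -40000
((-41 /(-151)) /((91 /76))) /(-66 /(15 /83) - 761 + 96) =-15580 /70779891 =-0.00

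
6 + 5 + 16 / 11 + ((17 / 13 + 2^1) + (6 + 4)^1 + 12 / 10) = 19278 / 715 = 26.96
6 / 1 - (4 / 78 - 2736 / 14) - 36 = 45148 / 273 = 165.38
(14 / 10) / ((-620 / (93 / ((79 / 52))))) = -273 / 1975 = -0.14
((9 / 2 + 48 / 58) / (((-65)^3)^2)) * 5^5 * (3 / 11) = 0.00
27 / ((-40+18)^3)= -27 / 10648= -0.00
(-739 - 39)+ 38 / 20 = -7761 / 10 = -776.10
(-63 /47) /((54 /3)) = -0.07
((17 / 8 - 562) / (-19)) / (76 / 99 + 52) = 443421 / 794048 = 0.56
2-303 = -301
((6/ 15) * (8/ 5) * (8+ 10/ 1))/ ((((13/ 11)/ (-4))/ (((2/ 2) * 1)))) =-38.99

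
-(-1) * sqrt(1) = 1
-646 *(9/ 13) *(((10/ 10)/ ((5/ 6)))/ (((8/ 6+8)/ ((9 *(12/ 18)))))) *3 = -470934/ 455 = -1035.02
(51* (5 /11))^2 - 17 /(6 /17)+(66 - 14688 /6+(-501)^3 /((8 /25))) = -1141200368179 /2904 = -392975333.39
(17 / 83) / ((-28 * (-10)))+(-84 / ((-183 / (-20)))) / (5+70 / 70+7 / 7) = -1858163 / 1417640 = -1.31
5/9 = 0.56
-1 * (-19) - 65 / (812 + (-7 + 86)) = 16864 / 891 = 18.93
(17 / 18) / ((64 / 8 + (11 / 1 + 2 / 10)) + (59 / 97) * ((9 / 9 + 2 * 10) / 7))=0.04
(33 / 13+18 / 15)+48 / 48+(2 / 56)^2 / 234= 4.74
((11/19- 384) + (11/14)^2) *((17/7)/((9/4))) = -8078179/19551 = -413.18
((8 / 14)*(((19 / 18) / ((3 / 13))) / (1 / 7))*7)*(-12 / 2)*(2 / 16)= -1729 / 18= -96.06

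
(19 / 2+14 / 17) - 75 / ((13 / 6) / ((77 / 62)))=-447597 / 13702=-32.67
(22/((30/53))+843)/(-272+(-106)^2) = 3307/41115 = 0.08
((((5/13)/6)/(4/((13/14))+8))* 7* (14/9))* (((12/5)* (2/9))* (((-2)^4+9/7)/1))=847/1620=0.52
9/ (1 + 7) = 9/ 8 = 1.12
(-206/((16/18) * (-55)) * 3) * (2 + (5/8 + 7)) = 19467/160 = 121.67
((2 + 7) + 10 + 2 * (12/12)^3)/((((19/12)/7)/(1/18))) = 98/19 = 5.16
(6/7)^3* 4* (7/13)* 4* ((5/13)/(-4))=-4320/8281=-0.52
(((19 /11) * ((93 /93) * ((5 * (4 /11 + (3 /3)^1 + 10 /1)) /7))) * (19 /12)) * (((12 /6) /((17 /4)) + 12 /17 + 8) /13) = 225625 /14399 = 15.67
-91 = -91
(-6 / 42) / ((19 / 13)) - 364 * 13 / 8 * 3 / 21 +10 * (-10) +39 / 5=-235141 / 1330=-176.80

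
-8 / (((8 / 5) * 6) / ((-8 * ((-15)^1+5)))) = -200 / 3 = -66.67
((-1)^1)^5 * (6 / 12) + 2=3 / 2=1.50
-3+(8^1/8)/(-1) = -4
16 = 16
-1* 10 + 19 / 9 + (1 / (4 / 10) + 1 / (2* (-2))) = -5.64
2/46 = 1/23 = 0.04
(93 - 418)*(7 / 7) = -325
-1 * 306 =-306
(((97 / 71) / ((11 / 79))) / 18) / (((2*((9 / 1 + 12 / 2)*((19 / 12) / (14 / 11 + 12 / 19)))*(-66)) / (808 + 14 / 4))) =-824990917 / 3070337490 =-0.27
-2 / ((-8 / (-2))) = -1 / 2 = -0.50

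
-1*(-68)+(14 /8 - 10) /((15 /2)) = 66.90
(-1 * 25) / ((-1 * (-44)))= -25 / 44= -0.57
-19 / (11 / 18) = -342 / 11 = -31.09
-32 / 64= -1 / 2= -0.50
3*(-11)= -33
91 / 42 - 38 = -215 / 6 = -35.83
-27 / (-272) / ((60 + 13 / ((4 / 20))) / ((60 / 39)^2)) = 27 / 14365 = 0.00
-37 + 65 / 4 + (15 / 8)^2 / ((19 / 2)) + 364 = 208921 / 608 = 343.62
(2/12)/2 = 1/12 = 0.08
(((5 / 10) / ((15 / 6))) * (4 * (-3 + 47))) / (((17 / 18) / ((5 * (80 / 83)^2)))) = 20275200 / 117113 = 173.13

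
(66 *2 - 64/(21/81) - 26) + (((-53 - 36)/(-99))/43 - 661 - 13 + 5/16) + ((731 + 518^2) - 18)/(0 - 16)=-1050673181/59598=-17629.34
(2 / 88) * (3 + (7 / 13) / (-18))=695 / 10296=0.07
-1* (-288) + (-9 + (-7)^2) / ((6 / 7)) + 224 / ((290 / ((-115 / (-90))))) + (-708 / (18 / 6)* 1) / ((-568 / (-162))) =24863393 / 92655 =268.34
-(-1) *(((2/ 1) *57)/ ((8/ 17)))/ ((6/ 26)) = 4199/ 4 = 1049.75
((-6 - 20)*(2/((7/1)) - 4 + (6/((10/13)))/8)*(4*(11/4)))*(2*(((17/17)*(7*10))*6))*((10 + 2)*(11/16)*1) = 5429209.50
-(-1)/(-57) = -1/57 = -0.02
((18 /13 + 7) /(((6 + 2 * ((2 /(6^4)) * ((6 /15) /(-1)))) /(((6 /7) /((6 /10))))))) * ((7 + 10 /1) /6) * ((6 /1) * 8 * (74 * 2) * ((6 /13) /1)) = 106626067200 /5748197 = 18549.48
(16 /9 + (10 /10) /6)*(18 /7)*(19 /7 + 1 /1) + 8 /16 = 267 /14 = 19.07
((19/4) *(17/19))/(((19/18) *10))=153/380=0.40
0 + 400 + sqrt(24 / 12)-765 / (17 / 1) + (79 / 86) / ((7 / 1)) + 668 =sqrt(2) + 615925 / 602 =1024.55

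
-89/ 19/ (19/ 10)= -890/ 361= -2.47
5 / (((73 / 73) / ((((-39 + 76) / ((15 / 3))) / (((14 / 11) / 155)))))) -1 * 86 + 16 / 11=680915 / 154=4421.53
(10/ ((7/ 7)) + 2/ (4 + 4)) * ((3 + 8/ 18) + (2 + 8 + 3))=1517/ 9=168.56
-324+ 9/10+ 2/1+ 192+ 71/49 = -62549/490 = -127.65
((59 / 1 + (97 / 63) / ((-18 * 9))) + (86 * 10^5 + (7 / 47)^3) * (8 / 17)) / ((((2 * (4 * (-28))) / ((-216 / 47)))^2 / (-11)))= -801930241943509261 / 42793943546144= -18739.34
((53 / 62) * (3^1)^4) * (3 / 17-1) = -30051 / 527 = -57.02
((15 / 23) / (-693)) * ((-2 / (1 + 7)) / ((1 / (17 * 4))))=85 / 5313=0.02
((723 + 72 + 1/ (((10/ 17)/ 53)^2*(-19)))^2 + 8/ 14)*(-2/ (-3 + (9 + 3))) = -3417276488207/ 113715000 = -30051.24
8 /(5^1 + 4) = 8 /9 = 0.89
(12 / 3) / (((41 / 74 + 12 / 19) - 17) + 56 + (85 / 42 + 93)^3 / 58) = 12083456448 / 44810382140065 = 0.00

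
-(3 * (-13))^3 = 59319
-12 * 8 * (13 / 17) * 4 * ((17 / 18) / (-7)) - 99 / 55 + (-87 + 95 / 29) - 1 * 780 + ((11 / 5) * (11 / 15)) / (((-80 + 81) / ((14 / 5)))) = -62528143 / 76125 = -821.39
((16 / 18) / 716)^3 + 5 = 20905310663 / 4181062131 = 5.00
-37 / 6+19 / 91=-3253 / 546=-5.96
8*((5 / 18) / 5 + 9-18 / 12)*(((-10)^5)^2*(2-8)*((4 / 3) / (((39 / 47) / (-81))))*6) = 36817920000000000 / 13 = 2832147692307692.31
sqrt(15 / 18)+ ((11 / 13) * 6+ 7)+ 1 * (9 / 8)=sqrt(30) / 6+ 1373 / 104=14.11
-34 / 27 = -1.26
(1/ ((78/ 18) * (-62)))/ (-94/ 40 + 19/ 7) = -70/ 6851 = -0.01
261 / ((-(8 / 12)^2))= -2349 / 4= -587.25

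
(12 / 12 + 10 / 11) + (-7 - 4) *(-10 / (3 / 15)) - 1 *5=6016 / 11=546.91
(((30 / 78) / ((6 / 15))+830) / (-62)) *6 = -64815 / 806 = -80.42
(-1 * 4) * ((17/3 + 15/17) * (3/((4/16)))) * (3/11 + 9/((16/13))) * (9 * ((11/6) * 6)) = -4013010/17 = -236059.41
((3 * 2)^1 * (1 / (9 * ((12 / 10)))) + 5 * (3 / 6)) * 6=55 / 3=18.33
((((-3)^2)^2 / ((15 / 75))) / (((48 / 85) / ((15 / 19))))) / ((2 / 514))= 44236125 / 304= 145513.57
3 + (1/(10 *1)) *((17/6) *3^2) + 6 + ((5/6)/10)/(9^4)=2273389/196830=11.55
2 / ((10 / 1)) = 1 / 5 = 0.20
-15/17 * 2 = -30/17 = -1.76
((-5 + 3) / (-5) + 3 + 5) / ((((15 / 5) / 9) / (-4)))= -504 / 5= -100.80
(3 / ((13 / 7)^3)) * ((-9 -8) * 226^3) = -201924777768 / 2197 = -91909320.79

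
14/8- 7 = -21/4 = -5.25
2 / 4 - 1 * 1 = -1 / 2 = -0.50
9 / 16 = 0.56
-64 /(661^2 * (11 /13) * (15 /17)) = -14144 /72091965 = -0.00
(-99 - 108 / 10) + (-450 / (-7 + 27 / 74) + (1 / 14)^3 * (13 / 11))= -41.98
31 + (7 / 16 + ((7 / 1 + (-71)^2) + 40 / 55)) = 894109 / 176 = 5080.16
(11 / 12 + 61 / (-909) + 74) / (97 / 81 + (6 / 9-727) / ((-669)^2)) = 17400724119 / 278019872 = 62.59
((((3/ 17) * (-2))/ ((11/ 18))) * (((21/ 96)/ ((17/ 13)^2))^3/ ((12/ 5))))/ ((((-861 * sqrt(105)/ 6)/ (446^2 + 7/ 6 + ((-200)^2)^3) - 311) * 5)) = 683312843526453470110549770049337537356017/ 2109445450937631106577406645315190232468748763136 - 4926416435956691940856926789 * sqrt(105)/ 2109445450937631106577406645315190232468748763136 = 0.00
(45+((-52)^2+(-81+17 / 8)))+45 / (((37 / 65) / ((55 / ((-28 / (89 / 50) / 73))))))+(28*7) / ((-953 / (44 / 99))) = -38892283630 / 2221443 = -17507.67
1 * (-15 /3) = -5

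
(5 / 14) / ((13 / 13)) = 0.36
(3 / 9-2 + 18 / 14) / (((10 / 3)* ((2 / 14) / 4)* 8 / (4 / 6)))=-0.27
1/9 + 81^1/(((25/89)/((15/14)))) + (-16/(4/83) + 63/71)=-22.04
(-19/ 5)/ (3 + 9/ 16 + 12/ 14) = -2128/ 2475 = -0.86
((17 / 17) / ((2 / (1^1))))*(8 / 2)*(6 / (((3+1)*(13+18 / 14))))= 21 / 100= 0.21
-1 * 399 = -399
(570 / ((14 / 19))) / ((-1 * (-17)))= 5415 / 119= 45.50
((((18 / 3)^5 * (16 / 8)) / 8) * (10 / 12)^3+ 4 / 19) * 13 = 277927 / 19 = 14627.74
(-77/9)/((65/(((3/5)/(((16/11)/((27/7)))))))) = -0.21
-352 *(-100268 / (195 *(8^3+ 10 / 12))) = 70588672 / 200005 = 352.93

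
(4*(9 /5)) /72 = 1 /10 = 0.10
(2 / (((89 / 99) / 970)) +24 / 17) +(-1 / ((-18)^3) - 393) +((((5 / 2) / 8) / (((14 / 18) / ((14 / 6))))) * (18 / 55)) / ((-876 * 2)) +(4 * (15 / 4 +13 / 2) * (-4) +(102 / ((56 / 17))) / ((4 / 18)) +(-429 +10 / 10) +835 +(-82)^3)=-217924362048499151 / 396789357888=-549219.27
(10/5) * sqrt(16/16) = 2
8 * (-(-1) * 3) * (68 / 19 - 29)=-11592 / 19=-610.11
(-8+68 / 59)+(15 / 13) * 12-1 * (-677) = 524627 / 767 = 684.00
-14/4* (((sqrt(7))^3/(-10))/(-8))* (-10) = 49* sqrt(7)/16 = 8.10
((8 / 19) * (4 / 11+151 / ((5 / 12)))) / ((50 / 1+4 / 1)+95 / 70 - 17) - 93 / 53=2.23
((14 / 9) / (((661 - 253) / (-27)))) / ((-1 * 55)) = 7 / 3740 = 0.00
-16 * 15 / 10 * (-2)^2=-96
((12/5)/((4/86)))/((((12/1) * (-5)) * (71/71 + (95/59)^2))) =-149683/625300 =-0.24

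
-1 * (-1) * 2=2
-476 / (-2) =238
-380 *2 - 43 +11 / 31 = -24882 / 31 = -802.65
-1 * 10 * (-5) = 50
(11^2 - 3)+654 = 772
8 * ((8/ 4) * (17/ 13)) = 272/ 13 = 20.92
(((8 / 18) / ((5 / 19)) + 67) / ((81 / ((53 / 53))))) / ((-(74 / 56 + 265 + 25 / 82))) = -3548468 / 1115687115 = -0.00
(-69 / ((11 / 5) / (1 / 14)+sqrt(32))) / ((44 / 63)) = -152145 / 45832+108675* sqrt(2) / 252076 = -2.71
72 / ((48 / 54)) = 81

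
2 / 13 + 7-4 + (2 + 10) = 197 / 13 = 15.15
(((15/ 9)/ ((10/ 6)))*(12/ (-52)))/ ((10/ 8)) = -12/ 65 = -0.18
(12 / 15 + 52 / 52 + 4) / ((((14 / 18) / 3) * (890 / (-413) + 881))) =46197 / 1814815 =0.03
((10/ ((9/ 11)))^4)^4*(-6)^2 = 1837989194542886440000000000000000/ 205891132094649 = 8926995426388520948.48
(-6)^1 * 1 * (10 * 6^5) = -466560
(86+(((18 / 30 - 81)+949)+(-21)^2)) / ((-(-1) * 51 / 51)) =6978 / 5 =1395.60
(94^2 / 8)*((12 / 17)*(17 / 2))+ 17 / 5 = 33152 / 5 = 6630.40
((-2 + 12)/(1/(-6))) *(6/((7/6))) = -2160/7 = -308.57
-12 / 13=-0.92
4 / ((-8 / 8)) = -4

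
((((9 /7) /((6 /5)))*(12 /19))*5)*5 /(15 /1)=150 /133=1.13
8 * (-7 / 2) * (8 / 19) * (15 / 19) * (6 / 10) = -2016 / 361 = -5.58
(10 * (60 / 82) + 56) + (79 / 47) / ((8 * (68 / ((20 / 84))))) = 1393881283 / 22014048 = 63.32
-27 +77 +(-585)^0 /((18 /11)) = 911 /18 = 50.61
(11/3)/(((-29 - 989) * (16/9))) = -33/16288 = -0.00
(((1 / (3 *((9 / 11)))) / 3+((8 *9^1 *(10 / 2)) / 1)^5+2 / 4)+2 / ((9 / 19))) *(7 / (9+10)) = 2227701221054.42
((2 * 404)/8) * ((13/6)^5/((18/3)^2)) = 37500593/279936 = 133.96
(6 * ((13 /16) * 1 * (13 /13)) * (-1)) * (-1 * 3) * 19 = 2223 /8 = 277.88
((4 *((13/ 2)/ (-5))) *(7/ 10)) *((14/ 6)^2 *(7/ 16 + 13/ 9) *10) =-1208389/ 3240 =-372.96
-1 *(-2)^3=8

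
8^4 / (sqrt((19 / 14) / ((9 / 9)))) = 4096* sqrt(266) / 19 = 3515.99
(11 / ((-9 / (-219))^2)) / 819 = 58619 / 7371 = 7.95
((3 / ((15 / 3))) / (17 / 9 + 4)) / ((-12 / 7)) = -63 / 1060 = -0.06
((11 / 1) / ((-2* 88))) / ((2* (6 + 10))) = -1 / 512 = -0.00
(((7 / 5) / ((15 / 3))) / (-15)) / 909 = -7 / 340875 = -0.00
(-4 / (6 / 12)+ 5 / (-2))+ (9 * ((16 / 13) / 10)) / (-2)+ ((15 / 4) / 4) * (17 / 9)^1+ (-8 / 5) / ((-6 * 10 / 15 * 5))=-9.20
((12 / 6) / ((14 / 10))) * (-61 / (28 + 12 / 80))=-12200 / 3941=-3.10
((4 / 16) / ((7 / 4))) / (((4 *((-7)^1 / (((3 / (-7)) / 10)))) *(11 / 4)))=3 / 37730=0.00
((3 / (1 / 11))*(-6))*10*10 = -19800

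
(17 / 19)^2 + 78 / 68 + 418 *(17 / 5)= 87338569 / 61370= 1423.15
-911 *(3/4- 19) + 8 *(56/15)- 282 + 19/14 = 6877489/420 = 16374.97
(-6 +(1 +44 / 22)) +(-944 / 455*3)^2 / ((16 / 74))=36472461 / 207025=176.17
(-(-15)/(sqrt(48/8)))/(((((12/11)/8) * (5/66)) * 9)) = 242 * sqrt(6)/9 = 65.86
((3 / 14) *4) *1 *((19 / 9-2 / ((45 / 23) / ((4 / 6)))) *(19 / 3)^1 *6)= 14668 / 315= 46.57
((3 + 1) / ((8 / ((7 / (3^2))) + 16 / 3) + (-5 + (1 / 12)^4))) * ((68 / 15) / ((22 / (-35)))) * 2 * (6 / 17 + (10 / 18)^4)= -10033393664 / 4120116759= -2.44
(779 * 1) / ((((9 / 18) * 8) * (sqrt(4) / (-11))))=-8569 / 8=-1071.12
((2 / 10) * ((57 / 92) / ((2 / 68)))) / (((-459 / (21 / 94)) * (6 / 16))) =-266 / 48645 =-0.01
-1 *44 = -44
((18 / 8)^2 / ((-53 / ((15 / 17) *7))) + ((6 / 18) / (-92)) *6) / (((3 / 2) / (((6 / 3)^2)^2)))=-405646 / 62169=-6.52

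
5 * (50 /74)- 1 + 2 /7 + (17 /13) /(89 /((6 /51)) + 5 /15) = 40759188 /15289547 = 2.67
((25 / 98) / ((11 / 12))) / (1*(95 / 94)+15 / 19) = 53580 / 346577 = 0.15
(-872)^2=760384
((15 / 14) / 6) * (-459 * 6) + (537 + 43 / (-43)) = 619 / 14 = 44.21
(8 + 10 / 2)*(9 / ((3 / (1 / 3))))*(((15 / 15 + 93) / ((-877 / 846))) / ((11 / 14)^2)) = -1909.47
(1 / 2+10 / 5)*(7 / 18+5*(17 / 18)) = 115 / 9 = 12.78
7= 7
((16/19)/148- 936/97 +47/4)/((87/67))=1.62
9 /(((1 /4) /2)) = 72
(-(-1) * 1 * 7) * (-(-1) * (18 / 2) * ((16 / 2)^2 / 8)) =504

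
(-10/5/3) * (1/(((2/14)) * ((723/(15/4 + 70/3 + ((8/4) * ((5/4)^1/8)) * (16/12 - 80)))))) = -35/2169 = -0.02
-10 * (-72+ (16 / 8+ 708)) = -6380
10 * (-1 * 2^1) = -20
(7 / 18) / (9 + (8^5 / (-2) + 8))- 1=-294613 / 294606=-1.00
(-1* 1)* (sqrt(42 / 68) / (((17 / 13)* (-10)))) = 13* sqrt(714) / 5780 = 0.06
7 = 7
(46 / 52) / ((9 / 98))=1127 / 117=9.63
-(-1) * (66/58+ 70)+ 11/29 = 2074/29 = 71.52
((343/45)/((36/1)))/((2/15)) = 343/216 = 1.59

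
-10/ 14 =-5/ 7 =-0.71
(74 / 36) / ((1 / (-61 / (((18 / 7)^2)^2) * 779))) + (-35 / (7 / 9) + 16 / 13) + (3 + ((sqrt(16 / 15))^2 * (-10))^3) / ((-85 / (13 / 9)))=-4713130701707 / 2087972640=-2257.28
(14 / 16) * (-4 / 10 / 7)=-0.05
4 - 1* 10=-6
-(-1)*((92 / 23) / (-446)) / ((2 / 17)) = -17 / 223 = -0.08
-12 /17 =-0.71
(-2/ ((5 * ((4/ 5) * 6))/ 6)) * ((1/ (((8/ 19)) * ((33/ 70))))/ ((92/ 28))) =-4655/ 6072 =-0.77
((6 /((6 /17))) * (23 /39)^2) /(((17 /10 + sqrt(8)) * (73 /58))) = -88670980 /56737863 + 104318800 * sqrt(2) /56737863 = 1.04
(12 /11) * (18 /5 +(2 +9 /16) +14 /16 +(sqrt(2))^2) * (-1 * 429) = -84591 /20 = -4229.55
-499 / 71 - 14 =-1493 / 71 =-21.03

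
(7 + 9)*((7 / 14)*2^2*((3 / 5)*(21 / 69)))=672 / 115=5.84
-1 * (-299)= 299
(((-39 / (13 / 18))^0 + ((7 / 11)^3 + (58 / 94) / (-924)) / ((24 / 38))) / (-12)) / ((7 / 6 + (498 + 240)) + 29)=-88719901 / 581263629408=-0.00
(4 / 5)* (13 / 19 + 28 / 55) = 4988 / 5225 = 0.95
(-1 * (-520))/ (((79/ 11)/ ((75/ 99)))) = 13000/ 237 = 54.85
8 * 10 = 80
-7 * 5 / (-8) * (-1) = -35 / 8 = -4.38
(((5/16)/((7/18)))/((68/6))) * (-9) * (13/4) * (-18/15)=9477/3808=2.49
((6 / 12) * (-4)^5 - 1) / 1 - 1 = -514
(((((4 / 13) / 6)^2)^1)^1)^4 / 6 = 128 / 16056027781443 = 0.00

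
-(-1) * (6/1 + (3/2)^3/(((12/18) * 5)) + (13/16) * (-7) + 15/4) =203/40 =5.08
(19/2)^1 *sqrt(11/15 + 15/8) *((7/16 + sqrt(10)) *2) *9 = 399 *sqrt(9390)/320 + 57 *sqrt(939)/2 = 994.15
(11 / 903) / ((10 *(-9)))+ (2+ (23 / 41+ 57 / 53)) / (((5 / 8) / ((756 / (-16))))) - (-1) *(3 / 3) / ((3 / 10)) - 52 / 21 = -48398635547 / 176599710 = -274.06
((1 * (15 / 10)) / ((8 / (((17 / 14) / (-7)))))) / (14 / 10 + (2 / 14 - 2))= 255 / 3584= 0.07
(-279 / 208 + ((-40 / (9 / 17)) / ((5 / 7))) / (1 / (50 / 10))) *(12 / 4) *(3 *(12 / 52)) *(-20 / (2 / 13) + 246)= -86355417 / 676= -127744.70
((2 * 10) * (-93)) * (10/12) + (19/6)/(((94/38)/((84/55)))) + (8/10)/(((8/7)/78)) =-772111/517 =-1493.44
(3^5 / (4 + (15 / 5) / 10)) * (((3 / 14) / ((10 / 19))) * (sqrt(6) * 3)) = 41553 * sqrt(6) / 602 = 169.08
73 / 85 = 0.86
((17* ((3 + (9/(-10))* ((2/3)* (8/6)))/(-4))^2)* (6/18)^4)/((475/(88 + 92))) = 2057/85500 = 0.02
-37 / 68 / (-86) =0.01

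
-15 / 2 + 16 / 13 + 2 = -4.27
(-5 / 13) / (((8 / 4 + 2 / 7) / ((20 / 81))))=-175 / 4212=-0.04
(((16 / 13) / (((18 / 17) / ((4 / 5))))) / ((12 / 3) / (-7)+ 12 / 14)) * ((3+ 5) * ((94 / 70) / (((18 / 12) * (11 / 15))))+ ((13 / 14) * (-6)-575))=-11954944 / 6435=-1857.80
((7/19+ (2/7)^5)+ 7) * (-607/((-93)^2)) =-1428627916/2761911117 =-0.52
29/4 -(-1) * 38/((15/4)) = 1043/60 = 17.38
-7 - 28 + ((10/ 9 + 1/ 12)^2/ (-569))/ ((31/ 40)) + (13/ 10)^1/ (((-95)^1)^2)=-2256745549004/ 64472749875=-35.00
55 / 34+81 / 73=6769 / 2482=2.73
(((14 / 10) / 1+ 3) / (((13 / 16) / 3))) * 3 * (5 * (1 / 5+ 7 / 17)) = 12672 / 85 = 149.08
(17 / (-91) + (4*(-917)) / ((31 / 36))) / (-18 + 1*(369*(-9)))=12016895 / 9419319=1.28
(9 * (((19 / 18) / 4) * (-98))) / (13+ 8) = -133 / 12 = -11.08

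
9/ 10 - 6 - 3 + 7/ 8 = -7.22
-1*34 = -34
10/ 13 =0.77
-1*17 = -17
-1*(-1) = 1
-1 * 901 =-901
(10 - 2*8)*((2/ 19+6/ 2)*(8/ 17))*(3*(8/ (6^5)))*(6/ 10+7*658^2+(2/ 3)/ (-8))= -82015.44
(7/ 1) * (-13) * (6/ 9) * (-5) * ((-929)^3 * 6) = -1459212461980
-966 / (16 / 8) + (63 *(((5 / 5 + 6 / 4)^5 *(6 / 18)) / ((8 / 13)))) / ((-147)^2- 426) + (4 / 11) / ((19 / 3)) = -182392286585 / 377791744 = -482.79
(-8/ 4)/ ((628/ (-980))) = 490/ 157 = 3.12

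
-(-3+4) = -1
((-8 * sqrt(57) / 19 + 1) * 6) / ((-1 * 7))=-6 / 7 + 48 * sqrt(57) / 133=1.87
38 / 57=2 / 3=0.67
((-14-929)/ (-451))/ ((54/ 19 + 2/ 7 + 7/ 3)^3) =1460987577/ 113805794729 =0.01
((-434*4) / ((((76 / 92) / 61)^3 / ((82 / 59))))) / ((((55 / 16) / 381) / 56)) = -134205270468047407104 / 22257455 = -6029677268494.87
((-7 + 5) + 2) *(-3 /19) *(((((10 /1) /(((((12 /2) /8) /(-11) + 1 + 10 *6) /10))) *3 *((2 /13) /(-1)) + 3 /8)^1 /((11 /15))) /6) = 0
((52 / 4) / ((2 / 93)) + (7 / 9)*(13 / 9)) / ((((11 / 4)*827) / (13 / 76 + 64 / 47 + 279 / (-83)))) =-0.49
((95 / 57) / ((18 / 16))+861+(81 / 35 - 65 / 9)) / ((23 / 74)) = 2759.15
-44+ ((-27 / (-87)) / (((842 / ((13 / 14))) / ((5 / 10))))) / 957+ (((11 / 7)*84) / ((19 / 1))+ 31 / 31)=-149399578819 / 4143929944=-36.05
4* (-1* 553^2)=-1223236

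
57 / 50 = 1.14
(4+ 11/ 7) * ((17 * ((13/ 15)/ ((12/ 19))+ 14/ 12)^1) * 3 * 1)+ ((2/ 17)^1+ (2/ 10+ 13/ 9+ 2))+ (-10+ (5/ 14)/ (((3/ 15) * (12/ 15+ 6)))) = 1532455/ 2142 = 715.43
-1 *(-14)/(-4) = -7/2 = -3.50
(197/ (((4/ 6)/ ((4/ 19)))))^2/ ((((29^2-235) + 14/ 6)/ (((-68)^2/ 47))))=19380904128/ 30964775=625.90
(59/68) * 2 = 59/34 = 1.74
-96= -96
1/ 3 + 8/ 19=43/ 57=0.75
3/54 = 1/18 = 0.06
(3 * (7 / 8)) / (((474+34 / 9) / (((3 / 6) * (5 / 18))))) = 21 / 27520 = 0.00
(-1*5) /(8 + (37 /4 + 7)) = -20 /97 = -0.21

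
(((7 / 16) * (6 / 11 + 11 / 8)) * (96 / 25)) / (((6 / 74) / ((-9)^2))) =3545451 / 1100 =3223.14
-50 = -50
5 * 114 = 570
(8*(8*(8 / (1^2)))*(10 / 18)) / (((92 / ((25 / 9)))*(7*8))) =0.15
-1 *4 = -4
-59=-59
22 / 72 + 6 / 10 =163 / 180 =0.91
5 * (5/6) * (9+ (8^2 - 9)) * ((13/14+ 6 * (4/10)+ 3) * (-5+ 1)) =-141760/21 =-6750.48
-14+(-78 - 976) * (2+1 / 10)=-11137 / 5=-2227.40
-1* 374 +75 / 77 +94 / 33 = -85511 / 231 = -370.18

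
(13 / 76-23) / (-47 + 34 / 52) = 0.49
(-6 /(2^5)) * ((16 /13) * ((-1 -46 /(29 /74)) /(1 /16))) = 164784 /377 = 437.09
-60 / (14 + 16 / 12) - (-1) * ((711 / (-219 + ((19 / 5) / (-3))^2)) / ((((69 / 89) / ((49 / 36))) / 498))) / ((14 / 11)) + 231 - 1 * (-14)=-9025489705 / 4500088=-2005.63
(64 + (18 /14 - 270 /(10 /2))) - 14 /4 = 109 /14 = 7.79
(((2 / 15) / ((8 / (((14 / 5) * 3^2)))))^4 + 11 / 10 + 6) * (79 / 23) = 3520988999 / 143750000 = 24.49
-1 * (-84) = 84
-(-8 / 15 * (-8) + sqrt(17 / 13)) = -64 / 15 -sqrt(221) / 13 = -5.41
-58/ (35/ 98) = -812/ 5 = -162.40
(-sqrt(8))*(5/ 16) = -5*sqrt(2)/ 8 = -0.88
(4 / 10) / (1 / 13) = 26 / 5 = 5.20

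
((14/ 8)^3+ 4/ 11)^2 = 16232841/ 495616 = 32.75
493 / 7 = 70.43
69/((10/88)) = 3036/5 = 607.20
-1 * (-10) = 10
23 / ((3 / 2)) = 46 / 3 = 15.33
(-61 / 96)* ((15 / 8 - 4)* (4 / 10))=0.54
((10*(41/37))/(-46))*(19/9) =-3895/7659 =-0.51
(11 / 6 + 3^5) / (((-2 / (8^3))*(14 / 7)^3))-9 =-23531 / 3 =-7843.67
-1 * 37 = -37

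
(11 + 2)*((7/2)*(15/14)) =195/4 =48.75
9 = 9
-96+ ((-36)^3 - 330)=-47082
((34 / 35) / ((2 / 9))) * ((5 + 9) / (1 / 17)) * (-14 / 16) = -18207 / 20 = -910.35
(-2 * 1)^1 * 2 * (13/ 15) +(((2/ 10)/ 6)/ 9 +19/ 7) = -0.75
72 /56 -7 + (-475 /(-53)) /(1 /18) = 57730 /371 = 155.61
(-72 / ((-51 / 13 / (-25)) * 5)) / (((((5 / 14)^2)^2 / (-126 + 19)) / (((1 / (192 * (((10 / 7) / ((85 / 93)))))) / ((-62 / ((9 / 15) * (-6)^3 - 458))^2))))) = 50449971083057 / 279290625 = 180636.11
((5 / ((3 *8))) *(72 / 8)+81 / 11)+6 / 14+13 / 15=97333 / 9240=10.53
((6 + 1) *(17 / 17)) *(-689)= -4823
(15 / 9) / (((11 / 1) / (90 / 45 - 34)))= -160 / 33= -4.85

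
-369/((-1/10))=3690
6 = 6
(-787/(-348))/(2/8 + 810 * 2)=787/563847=0.00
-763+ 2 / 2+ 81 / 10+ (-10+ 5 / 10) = -3817 / 5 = -763.40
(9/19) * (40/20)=18/19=0.95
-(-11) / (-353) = -0.03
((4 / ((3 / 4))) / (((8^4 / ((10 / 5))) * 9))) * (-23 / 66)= -23 / 228096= -0.00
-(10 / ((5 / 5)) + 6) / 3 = -16 / 3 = -5.33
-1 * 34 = -34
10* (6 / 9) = 6.67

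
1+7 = 8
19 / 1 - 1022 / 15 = -737 / 15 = -49.13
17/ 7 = 2.43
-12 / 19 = -0.63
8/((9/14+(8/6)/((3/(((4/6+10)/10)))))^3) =54010152000/9407293631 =5.74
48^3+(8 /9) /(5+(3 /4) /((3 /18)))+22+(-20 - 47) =18903553 /171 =110547.09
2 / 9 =0.22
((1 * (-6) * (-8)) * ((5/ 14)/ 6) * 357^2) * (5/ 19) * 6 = 10924200/ 19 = 574957.89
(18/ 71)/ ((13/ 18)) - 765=-705771/ 923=-764.65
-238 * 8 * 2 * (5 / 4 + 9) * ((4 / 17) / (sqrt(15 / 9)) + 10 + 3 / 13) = -5191256 / 13 - 9184 * sqrt(15) / 5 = -406441.28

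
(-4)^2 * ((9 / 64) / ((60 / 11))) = 33 / 80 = 0.41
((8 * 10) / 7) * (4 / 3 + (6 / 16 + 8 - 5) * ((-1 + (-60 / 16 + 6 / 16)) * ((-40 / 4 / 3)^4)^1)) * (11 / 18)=-2404490 / 189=-12722.17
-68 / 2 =-34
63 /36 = 7 /4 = 1.75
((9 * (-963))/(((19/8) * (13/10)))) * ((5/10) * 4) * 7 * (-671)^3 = 2932610463145440/247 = 11872916854839.84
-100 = -100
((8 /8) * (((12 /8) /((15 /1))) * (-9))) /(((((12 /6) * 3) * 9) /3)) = -1 /20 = -0.05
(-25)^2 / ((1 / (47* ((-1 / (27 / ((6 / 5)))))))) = -11750 / 9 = -1305.56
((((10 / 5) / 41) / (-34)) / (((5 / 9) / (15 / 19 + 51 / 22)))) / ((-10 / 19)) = 11691 / 766700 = 0.02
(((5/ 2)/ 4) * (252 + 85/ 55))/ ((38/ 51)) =711195/ 3344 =212.68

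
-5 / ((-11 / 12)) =60 / 11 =5.45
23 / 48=0.48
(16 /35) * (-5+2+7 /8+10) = 3.60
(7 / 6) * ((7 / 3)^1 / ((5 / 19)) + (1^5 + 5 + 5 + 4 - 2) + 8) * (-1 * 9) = -1568 / 5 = -313.60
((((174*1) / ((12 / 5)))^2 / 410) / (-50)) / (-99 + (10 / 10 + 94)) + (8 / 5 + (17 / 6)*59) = 6645179 / 39360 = 168.83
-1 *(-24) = 24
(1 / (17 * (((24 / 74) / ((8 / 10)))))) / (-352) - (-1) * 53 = 4757243 / 89760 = 53.00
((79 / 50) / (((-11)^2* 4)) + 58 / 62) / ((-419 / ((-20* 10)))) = 704249 / 1571669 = 0.45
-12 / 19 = -0.63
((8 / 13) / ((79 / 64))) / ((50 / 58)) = 14848 / 25675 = 0.58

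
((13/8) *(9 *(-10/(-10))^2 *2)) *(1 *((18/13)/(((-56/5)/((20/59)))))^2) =455625/8869588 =0.05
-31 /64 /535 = -31 /34240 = -0.00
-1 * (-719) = 719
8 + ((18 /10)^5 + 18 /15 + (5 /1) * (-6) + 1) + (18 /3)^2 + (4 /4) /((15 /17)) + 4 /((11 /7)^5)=55330751497 /1509853125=36.65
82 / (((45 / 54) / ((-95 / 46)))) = -4674 / 23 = -203.22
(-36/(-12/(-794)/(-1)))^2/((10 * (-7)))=-2836962/35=-81056.06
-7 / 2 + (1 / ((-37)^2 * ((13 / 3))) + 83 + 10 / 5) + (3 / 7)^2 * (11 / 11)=142465279 / 1744106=81.68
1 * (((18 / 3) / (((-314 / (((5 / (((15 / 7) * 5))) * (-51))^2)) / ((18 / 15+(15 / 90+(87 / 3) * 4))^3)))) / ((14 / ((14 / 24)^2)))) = -4327031312838647 / 10173600000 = -425319.58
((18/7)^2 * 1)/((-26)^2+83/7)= 36/3745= 0.01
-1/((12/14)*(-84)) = 1/72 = 0.01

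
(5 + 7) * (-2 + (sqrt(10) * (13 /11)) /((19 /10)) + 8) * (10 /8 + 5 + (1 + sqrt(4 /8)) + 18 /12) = 6 * (65 * sqrt(10) + 627) * (2 * sqrt(2) + 35) /209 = 904.13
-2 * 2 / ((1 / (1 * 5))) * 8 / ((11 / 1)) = -160 / 11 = -14.55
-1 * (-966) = 966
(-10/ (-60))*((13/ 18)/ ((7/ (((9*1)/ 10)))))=13/ 840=0.02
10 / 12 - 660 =-3955 / 6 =-659.17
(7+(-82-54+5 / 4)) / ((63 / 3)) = -73 / 12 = -6.08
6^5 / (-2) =-3888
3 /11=0.27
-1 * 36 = -36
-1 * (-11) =11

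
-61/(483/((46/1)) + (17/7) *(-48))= 854/1485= 0.58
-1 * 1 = -1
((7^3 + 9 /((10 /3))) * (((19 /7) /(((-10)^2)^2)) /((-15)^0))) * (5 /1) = 65683 /140000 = 0.47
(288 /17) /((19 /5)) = 1440 /323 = 4.46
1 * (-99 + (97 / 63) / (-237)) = -1478266 / 14931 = -99.01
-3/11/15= -0.02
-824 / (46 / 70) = -28840 / 23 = -1253.91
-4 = -4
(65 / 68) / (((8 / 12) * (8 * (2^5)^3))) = 195 / 35651584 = 0.00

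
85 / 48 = 1.77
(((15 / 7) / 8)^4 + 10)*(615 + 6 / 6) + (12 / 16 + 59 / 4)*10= 6318.17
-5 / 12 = -0.42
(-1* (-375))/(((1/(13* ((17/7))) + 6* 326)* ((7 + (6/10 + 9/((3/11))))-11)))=414375/63977884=0.01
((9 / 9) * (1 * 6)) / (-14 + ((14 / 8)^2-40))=-96 / 815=-0.12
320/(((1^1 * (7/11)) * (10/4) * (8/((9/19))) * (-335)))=-1584/44555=-0.04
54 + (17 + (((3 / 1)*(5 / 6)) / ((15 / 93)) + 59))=291 / 2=145.50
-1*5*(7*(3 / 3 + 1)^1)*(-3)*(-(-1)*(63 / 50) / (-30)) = -441 / 50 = -8.82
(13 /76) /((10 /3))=39 /760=0.05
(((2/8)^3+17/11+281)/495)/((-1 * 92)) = -198923/32060160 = -0.01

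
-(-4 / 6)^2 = -4 / 9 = -0.44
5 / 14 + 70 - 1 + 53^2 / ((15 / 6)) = 83507 / 70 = 1192.96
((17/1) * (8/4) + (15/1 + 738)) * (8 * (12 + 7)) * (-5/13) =-598120/13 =-46009.23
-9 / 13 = -0.69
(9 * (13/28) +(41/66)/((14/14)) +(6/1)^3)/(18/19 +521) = 3876361/9163308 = 0.42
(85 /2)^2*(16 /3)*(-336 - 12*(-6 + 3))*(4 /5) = -2312000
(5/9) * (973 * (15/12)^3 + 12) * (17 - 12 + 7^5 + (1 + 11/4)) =13720867265/768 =17865712.58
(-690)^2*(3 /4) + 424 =357499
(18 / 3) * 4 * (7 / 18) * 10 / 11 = 280 / 33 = 8.48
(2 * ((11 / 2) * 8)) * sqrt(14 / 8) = 44 * sqrt(7) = 116.41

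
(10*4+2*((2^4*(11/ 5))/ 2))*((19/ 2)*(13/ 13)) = 3572/ 5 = 714.40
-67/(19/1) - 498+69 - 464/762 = -3135466/7239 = -433.14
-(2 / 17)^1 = -2 / 17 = -0.12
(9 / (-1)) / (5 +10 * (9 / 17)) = -153 / 175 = -0.87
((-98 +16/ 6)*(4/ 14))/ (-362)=286/ 3801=0.08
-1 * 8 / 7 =-8 / 7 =-1.14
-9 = -9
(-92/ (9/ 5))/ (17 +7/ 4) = -368/ 135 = -2.73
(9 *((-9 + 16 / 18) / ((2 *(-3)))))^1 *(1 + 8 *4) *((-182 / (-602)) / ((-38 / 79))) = -824681 / 3268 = -252.35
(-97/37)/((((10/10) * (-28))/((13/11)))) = 1261/11396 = 0.11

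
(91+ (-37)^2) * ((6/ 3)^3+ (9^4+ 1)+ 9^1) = 9605340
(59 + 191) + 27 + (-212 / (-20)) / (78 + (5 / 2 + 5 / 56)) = 6253473 / 22565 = 277.13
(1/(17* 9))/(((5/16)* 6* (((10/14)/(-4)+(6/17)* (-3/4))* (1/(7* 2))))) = -3136/28485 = -0.11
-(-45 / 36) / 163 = 5 / 652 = 0.01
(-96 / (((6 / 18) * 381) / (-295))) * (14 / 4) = 99120 / 127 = 780.47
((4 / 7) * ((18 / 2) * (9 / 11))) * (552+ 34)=189864 / 77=2465.77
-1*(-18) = 18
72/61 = 1.18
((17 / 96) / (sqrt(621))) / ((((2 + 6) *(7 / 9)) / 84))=17 *sqrt(69) / 1472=0.10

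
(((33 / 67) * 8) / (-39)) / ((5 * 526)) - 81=-92774609 / 1145365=-81.00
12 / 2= 6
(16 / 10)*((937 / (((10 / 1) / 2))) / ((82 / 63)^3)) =234294039 / 1723025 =135.98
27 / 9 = 3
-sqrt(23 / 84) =-sqrt(483) / 42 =-0.52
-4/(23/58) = -232/23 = -10.09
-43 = -43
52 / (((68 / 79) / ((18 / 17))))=63.97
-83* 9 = -747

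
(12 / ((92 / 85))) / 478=255 / 10994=0.02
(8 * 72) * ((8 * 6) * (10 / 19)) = 276480 / 19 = 14551.58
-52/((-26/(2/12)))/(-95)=-1/285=-0.00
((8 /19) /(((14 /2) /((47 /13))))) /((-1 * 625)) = -376 /1080625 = -0.00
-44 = -44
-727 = -727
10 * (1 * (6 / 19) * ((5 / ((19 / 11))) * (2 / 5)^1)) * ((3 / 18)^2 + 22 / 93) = 32450 / 33573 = 0.97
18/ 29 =0.62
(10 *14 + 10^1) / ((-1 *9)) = -50 / 3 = -16.67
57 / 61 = 0.93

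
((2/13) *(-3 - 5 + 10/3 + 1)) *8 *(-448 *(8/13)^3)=40370176/85683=471.16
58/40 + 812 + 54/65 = 211713/260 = 814.28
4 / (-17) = -4 / 17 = -0.24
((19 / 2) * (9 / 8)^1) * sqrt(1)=10.69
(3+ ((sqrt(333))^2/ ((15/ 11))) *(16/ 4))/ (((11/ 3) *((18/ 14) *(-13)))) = -11431/ 715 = -15.99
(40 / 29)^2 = 1.90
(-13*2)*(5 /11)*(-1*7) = 910 /11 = 82.73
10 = 10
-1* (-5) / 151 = 5 / 151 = 0.03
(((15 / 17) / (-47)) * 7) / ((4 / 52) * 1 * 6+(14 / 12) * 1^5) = -8190 / 101473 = -0.08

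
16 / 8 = 2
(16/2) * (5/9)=40/9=4.44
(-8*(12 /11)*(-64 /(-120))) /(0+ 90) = -128 /2475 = -0.05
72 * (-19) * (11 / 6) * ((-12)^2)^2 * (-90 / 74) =2340264960 / 37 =63250404.32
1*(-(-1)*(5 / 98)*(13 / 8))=65 / 784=0.08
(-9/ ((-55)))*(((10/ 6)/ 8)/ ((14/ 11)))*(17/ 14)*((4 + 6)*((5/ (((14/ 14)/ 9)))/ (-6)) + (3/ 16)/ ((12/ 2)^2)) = -34969/ 14336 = -2.44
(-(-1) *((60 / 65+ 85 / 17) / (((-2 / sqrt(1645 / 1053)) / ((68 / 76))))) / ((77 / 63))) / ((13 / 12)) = -714 *sqrt(21385) / 41743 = -2.50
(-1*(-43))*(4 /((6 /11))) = 946 /3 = 315.33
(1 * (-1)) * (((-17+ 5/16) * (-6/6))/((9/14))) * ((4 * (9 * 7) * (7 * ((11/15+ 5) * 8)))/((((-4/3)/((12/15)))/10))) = 63007728/5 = 12601545.60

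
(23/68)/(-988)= -23/67184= -0.00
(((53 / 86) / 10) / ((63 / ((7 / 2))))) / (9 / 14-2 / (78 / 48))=-4823 / 828180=-0.01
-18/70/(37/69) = -621/1295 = -0.48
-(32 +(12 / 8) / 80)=-5123 / 160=-32.02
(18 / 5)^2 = 324 / 25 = 12.96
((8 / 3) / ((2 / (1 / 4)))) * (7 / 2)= 7 / 6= 1.17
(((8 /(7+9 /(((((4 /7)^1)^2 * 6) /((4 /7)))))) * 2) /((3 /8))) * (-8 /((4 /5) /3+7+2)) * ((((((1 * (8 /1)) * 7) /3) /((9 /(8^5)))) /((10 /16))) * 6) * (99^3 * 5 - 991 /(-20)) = -12113785438463.51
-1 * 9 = -9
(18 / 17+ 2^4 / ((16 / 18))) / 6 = 54 / 17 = 3.18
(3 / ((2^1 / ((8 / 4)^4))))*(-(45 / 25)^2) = -1944 / 25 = -77.76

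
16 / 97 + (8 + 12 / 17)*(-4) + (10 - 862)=-1462100 / 1649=-886.66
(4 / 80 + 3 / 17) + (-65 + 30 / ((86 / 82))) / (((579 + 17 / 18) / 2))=15407929 / 152618180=0.10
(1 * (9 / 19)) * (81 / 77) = 729 / 1463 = 0.50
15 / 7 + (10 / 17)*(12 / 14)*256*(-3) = -45825 / 119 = -385.08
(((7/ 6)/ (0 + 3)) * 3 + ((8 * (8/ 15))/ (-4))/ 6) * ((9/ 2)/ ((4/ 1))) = 89/ 80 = 1.11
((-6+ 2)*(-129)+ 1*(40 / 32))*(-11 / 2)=-2844.88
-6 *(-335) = 2010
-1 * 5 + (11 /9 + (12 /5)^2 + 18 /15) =716 /225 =3.18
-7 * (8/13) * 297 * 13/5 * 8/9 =-14784/5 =-2956.80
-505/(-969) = 505/969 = 0.52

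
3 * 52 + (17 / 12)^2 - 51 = 15409 / 144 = 107.01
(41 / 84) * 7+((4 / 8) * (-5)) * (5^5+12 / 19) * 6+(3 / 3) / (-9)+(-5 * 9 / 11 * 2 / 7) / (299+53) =-108642051667 / 2317392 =-46881.17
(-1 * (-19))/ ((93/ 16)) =304/ 93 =3.27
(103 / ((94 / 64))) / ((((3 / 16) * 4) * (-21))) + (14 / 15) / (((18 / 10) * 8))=-155905 / 35532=-4.39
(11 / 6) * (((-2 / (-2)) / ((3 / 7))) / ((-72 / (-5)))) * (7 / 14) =385 / 2592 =0.15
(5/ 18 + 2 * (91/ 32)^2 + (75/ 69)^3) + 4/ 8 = 18.24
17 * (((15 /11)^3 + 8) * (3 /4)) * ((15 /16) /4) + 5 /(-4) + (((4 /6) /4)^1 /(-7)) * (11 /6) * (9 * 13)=59930413 /2385152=25.13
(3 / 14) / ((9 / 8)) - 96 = -2012 / 21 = -95.81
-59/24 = -2.46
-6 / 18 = -1 / 3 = -0.33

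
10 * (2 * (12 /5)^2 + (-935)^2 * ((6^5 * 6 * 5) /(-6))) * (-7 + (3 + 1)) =5098480198272 /5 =1019696039654.40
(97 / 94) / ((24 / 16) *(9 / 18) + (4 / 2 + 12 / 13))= 2522 / 8977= 0.28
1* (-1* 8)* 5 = -40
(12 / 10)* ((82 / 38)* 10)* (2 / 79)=984 / 1501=0.66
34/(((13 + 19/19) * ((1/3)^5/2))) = 8262/7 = 1180.29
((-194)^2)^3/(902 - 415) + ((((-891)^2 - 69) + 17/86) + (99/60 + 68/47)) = 2154814245999648381/19684540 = 109467340664.28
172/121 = 1.42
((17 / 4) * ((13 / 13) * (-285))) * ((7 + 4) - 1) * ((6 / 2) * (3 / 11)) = -9910.23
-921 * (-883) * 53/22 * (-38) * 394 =-322660666194/11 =-29332787835.82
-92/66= -46/33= -1.39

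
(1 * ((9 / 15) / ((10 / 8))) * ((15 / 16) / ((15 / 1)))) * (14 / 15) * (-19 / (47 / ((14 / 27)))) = -931 / 158625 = -0.01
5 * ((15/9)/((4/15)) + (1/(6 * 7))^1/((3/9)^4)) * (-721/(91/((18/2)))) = -1061415/364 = -2915.98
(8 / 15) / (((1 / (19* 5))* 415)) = 152 / 1245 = 0.12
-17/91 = -0.19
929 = 929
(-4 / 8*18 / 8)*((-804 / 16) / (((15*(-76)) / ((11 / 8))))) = -6633 / 97280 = -0.07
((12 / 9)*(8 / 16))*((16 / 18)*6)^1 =32 / 9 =3.56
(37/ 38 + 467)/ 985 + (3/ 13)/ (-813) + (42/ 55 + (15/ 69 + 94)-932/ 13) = 158560153197/ 6672414034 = 23.76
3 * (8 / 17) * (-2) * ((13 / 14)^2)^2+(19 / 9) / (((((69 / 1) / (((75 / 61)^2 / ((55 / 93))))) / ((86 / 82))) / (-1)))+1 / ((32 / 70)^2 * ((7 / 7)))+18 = 20.60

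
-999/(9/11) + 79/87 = -106148/87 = -1220.09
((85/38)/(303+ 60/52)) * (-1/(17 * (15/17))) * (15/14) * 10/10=-1105/2103528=-0.00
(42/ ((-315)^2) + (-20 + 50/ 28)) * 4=-344242/ 4725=-72.86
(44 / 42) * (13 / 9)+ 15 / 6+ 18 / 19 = 35627 / 7182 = 4.96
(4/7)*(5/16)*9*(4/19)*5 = 225/133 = 1.69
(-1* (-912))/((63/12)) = 1216/7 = 173.71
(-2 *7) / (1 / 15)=-210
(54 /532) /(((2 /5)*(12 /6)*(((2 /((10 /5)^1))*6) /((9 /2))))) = 405 /4256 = 0.10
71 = 71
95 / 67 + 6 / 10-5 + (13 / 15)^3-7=-2110001 / 226125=-9.33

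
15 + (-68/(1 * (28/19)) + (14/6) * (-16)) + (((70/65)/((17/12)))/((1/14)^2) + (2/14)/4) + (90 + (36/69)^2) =1677584023/9820356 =170.83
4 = 4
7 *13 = 91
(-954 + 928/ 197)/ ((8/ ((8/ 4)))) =-93505/ 394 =-237.32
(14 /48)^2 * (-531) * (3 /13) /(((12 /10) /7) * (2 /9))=-910665 /3328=-273.64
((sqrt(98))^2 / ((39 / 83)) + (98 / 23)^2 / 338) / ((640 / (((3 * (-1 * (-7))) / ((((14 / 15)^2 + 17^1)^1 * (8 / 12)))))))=13218642045 / 23006810944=0.57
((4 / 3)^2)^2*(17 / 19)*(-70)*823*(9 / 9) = -250718720 / 1539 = -162910.15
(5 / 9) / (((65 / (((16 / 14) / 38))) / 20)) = 0.01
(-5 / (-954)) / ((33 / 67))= 335 / 31482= 0.01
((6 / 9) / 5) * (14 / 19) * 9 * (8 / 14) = 0.51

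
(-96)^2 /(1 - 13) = -768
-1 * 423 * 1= -423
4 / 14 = 2 / 7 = 0.29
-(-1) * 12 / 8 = 3 / 2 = 1.50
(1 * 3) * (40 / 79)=120 / 79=1.52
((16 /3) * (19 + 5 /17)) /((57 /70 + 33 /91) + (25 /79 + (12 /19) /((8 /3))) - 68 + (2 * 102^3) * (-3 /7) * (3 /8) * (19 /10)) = -358414784 /2257590999945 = -0.00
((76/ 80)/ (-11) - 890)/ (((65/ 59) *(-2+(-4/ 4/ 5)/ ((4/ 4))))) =888717/ 2420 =367.24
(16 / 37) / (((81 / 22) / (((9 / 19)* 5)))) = 1760 / 6327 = 0.28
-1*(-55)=55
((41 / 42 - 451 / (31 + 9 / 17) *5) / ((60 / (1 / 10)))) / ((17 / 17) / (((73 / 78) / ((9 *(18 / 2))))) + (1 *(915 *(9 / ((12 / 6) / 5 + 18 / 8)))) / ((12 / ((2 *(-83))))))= 3072167843 / 1120994242905600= 0.00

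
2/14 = 1/7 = 0.14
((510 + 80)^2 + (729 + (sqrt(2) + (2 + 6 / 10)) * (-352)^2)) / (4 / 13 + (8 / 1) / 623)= 22806784 * sqrt(2) / 59 + 27171310803 / 12980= 2639993.58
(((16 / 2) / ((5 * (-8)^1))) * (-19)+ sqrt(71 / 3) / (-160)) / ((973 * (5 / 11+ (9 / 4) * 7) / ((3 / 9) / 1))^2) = 36784 / 21657945375045 - 121 * sqrt(213) / 129947672250270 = 0.00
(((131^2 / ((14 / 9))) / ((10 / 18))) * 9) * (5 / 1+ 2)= 12510369 / 10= 1251036.90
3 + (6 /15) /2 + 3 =6.20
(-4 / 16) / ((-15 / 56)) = 14 / 15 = 0.93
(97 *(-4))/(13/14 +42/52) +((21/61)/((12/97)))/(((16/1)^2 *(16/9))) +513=22860307921/78954496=289.54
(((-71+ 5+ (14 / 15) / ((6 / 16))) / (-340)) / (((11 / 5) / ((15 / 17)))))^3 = 2918076589 / 6939454537224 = 0.00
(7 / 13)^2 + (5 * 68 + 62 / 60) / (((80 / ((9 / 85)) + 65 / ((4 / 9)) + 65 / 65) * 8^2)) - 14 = -12043583603 / 878827040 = -13.70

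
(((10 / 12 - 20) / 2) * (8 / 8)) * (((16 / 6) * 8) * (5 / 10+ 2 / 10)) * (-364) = 468832 / 9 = 52092.44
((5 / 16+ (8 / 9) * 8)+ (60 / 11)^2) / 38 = 647749 / 662112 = 0.98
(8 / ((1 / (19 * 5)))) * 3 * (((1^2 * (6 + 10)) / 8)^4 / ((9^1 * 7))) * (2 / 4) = 289.52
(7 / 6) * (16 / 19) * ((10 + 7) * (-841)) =-800632 / 57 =-14046.18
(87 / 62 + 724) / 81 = 44975 / 5022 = 8.96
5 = 5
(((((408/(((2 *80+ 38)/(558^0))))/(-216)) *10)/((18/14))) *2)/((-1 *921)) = 1190/7385499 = 0.00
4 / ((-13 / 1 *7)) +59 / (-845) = -673 / 5915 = -0.11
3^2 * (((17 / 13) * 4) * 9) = 423.69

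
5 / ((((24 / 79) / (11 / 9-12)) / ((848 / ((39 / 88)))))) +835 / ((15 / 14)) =-356581682 / 1053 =-338634.08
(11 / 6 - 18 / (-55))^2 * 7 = 3558583 / 108900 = 32.68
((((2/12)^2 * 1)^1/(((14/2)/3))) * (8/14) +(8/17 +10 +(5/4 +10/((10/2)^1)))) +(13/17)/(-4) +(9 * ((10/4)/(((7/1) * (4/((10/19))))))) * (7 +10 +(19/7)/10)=7916359/379848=20.84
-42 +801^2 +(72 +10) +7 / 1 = 641648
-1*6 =-6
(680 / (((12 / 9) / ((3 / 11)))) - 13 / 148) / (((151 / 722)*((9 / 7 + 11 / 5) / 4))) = 2859262595 / 3748877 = 762.70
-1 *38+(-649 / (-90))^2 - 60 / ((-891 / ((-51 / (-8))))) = 1285661 / 89100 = 14.43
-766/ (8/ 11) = -4213/ 4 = -1053.25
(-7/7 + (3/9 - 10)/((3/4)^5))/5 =-6085/729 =-8.35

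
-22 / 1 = -22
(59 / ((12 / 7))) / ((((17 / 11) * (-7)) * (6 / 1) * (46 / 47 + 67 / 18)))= -30503 / 270436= -0.11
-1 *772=-772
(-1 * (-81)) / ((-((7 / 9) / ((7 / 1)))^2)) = -6561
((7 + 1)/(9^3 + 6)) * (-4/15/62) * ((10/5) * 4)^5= -524288/341775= -1.53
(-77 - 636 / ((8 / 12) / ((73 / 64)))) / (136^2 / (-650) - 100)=12117625 / 1335936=9.07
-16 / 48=-1 / 3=-0.33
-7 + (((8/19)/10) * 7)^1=-637/95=-6.71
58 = 58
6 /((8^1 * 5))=3 /20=0.15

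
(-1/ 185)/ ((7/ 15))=-3/ 259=-0.01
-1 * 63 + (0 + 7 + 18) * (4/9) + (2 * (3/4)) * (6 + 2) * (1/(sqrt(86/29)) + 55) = 6 * sqrt(2494)/43 + 5473/9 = 615.08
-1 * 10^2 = -100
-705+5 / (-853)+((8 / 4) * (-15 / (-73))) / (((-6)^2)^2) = -9482397895 / 13450104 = -705.01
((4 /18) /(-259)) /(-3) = 2 /6993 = 0.00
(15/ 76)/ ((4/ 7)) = 105/ 304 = 0.35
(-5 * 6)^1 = -30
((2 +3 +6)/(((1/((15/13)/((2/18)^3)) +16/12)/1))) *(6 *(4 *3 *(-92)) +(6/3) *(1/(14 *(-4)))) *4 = -22309619805/102151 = -218398.45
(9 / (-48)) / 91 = -3 / 1456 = -0.00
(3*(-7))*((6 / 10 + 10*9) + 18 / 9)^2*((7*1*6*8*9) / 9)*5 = -1512587664 / 5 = -302517532.80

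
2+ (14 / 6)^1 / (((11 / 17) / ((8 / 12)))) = 436 / 99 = 4.40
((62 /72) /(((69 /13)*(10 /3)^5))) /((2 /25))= 3627 /736000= 0.00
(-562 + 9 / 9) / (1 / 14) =-7854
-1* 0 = 0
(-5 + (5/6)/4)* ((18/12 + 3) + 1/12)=-21.96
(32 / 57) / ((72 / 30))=40 / 171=0.23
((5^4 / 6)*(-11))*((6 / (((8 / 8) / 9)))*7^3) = -21223125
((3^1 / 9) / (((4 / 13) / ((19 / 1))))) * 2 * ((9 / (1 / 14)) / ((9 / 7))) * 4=48412 / 3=16137.33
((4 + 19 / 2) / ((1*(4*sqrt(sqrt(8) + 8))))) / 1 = 1.03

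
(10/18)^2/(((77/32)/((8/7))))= 6400/43659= 0.15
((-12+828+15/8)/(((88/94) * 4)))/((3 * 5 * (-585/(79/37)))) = -2699351/50793600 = -0.05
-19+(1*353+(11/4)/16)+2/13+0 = 278159/832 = 334.33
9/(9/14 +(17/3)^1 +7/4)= 1.12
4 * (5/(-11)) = -20/11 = -1.82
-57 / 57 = -1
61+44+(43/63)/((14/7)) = 13273/126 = 105.34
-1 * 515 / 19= -515 / 19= -27.11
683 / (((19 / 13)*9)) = 8879 / 171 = 51.92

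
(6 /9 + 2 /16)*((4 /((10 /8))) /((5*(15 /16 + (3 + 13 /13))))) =608 /5925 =0.10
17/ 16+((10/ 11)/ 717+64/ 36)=1075741/ 378576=2.84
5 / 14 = 0.36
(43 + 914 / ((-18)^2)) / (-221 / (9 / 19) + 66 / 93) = -230113 / 2339478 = -0.10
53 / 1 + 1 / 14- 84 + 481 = 6301 / 14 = 450.07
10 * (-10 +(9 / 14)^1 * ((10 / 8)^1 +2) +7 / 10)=-2019 / 28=-72.11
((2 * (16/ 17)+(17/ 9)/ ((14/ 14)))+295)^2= 2089586944/ 23409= 89264.25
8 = 8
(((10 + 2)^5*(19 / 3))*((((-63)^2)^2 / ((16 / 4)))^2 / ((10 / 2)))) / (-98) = -249411752379895392 / 5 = -49882350475979078.40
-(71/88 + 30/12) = -291/88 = -3.31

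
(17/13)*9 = 153/13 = 11.77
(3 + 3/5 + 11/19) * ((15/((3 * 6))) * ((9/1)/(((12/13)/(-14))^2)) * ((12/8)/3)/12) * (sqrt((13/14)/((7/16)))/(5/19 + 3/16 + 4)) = 98.33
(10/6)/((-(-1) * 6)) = 5/18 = 0.28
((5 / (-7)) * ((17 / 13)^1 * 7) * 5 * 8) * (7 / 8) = -2975 / 13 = -228.85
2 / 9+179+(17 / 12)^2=8699 / 48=181.23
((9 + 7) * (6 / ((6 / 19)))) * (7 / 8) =266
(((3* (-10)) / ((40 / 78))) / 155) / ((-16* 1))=117 / 4960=0.02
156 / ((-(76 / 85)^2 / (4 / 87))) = -93925 / 10469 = -8.97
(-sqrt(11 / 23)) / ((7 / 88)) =-88 * sqrt(253) / 161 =-8.69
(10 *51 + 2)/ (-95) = -512/ 95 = -5.39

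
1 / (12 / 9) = 3 / 4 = 0.75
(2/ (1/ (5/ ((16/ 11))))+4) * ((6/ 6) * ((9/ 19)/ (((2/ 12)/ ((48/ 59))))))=28188/ 1121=25.15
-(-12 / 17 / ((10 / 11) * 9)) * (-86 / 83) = -1892 / 21165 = -0.09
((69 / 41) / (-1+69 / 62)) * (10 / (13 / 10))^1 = 427800 / 3731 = 114.66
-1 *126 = -126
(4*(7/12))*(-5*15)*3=-525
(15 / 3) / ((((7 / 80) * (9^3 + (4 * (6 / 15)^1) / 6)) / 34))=204000 / 76573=2.66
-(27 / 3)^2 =-81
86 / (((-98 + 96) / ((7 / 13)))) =-301 / 13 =-23.15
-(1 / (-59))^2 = -1 / 3481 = -0.00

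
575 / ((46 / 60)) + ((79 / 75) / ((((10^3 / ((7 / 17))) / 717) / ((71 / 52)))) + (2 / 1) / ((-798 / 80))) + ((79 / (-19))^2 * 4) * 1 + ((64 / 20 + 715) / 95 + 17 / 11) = 1526843375035087 / 1842941100000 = 828.48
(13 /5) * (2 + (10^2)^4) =1300000026 /5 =260000005.20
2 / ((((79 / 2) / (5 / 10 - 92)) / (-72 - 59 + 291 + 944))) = -404064 / 79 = -5114.73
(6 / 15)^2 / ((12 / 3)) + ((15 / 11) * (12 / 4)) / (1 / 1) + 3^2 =3611 / 275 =13.13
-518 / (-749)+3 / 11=1135 / 1177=0.96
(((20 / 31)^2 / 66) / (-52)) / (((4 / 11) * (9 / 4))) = -50 / 337311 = -0.00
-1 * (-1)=1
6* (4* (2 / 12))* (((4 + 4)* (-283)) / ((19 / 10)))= -90560 / 19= -4766.32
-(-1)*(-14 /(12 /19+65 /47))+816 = 207926 /257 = 809.05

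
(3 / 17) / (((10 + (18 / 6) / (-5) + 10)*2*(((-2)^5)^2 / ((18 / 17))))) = 135 / 28705792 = 0.00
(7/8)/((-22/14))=-49/88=-0.56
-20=-20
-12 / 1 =-12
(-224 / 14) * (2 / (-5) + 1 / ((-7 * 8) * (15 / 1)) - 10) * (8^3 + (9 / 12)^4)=1145883761 / 13440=85259.21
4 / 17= 0.24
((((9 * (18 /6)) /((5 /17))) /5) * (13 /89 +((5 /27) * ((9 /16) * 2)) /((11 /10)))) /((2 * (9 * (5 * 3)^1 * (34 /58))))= 114289 /2937000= 0.04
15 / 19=0.79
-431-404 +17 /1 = -818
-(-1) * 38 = 38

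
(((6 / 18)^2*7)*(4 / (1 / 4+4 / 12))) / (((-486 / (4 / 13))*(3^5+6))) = -32 / 2359773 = -0.00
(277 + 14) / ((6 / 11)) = 1067 / 2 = 533.50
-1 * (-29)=29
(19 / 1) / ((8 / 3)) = 57 / 8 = 7.12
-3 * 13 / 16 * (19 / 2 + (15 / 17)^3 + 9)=-7352709 / 157216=-46.77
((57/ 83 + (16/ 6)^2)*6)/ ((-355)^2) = 466/ 1255209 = 0.00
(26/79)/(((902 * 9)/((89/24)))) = 1157/7695864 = 0.00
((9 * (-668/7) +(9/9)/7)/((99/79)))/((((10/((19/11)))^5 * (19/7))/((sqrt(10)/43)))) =-61885402949 * sqrt(10)/68559410700000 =-0.00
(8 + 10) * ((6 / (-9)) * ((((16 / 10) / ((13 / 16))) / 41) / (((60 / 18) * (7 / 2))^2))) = -13824 / 3264625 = -0.00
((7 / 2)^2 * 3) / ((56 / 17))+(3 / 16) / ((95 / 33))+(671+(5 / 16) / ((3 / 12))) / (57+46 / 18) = 2292333 / 101840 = 22.51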